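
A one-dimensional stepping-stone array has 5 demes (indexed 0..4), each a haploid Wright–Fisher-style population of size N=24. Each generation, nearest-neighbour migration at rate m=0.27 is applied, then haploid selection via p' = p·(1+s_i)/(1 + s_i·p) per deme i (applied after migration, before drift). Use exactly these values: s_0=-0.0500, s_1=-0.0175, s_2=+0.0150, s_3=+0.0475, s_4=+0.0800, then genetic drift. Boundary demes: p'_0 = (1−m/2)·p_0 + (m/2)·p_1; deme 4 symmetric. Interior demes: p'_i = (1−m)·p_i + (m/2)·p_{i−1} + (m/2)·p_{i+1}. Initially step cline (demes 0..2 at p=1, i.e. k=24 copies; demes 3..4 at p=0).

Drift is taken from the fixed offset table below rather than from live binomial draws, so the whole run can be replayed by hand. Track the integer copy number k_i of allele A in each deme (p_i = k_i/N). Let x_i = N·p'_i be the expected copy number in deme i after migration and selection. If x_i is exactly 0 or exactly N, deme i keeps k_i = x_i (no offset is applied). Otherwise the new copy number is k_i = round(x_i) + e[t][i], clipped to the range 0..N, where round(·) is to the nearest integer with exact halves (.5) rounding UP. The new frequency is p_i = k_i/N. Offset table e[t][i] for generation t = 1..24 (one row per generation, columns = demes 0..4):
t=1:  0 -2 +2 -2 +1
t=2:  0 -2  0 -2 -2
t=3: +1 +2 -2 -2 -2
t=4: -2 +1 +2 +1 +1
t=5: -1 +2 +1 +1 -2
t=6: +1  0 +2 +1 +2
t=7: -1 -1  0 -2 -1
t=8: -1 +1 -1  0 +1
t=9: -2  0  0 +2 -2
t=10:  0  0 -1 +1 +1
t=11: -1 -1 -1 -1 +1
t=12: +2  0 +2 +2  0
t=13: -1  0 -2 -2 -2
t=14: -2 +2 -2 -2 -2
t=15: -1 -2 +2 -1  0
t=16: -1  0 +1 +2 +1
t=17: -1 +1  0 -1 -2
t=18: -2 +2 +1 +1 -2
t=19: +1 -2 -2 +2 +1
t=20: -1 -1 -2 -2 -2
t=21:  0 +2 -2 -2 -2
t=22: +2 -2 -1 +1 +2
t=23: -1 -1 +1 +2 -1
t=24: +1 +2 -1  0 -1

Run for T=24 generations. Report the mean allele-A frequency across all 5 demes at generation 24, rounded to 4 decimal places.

t=0: k=[24 24 24 0 0]
t=1: x=[24.0000 24.0000 20.8015 3.3723 0.0000] k=[24 24 23 1 0]
t=2: x=[24.0000 23.8626 20.2127 3.9869 0.1457] k=[24 22 20 2 0]
t=3: x=[23.7160 21.9674 17.9079 4.3220 0.2913] k=[24 24 16 2 0]
t=4: x=[24.0000 22.9016 15.2729 3.7650 0.2913] k=[24 24 17 5 1]
t=5: x=[24.0000 23.0388 16.4025 6.2931 1.6547] k=[24 24 17 7 0]
t=6: x=[24.0000 23.0388 16.6710 7.6447 1.0174] k=[24 23 19 9 3]
t=7: x=[23.8579 22.5715 18.2553 9.8080 4.0632] k=[23 22 18 8 3]
t=8: x=[22.8082 21.5565 17.2624 8.9337 3.9210] k=[22 23 16 9 5]
t=9: x=[22.0448 21.8862 16.0792 9.6717 5.8747] k=[20 22 16 12 4]
t=10: x=[20.1055 20.8723 16.3478 11.7381 5.3950] k=[20 21 15 13 6]
t=11: x=[19.9658 19.9965 15.6214 12.6030 7.3309] k=[19 19 15 12 8]
t=12: x=[18.7939 18.3844 15.2181 12.1434 8.9679] k=[21 18 17 14 9]
t=13: x=[20.4424 18.1926 16.8052 14.0017 10.1225] k=[19 18 15 12 8]
t=14: x=[18.6549 17.6479 15.0836 12.1434 8.9679] k=[17 20 13 10 7]
t=15: x=[17.1569 18.5762 13.6278 10.2717 7.8048] k=[16 17 16 9 8]
t=16: x=[15.8614 16.6402 15.2729 10.0803 8.5538] k=[15 17 16 12 10]
t=17: x=[14.9832 16.5043 15.6761 12.5481 10.7245] k=[14 18 16 12 9]
t=18: x=[14.2445 17.1036 15.8105 12.4133 9.8486] k=[12 19 17 13 8]
t=19: x=[12.6386 17.7033 16.8052 13.1415 9.1057] k=[14 16 15 15 10]
t=20: x=[13.9719 15.4983 15.2181 14.5917 11.1329] k=[13 14 13 13 9]
t=21: x=[12.8293 13.6261 13.2235 12.7377 9.9857] k=[13 16 11 11 8]
t=22: x=[13.1006 14.8201 11.7643 10.8703 8.8300] k=[15 13 11 12 11]
t=23: x=[14.4365 12.8947 11.4941 12.0084 11.5954] k=[13 12 12 14 11]
t=24: x=[12.5583 12.0291 12.3593 13.5993 11.8663] k=[14 14 11 14 11]

0.5333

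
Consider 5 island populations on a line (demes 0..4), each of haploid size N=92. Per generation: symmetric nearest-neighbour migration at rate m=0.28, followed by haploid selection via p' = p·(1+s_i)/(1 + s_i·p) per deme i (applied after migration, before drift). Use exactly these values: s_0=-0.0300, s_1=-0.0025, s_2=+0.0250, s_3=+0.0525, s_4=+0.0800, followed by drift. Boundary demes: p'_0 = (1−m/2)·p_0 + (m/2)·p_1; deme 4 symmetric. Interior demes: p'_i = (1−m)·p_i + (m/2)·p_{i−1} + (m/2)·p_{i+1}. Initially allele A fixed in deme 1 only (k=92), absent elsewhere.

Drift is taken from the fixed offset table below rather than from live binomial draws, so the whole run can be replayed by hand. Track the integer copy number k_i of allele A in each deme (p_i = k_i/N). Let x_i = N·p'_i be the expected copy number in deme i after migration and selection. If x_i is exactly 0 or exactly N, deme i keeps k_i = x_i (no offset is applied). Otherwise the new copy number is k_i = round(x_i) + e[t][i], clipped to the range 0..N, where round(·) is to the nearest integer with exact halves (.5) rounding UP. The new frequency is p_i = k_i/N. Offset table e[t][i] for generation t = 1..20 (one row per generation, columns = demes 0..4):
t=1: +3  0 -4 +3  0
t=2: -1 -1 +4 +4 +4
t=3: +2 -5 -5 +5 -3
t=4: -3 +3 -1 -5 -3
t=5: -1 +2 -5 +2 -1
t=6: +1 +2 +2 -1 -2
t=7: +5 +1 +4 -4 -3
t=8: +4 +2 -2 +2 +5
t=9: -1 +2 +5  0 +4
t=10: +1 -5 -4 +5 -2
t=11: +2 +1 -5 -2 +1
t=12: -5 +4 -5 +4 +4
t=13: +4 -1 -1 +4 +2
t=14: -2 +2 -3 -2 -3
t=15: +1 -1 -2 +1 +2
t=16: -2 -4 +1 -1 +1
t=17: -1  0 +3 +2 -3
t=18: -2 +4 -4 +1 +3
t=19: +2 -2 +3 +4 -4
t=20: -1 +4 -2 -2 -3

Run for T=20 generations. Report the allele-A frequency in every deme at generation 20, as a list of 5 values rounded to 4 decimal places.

t=0: k=[0 92 0 0 0]
t=1: x=[12.5463 66.1935 13.1560 0.0000 0.0000] k=[16 66 9 0 0]
t=2: x=[22.4786 50.9631 16.0445 1.3252 0.0000] k=[21 50 20 5 0]
t=3: x=[24.5085 41.6829 22.5173 6.7115 0.7555] k=[27 37 18 12 0]
t=4: x=[27.8055 32.8871 20.2067 11.6716 1.8118] k=[25 36 19 7 0]
t=5: x=[25.9685 32.0277 20.0850 8.0688 1.0575] k=[25 34 15 10 0]
t=6: x=[25.6922 30.0293 17.3042 9.7366 1.5102] k=[27 32 19 9 0]
t=7: x=[27.1139 29.4299 19.8010 9.5699 1.3593] k=[32 30 24 6 0]
t=8: x=[31.0900 29.3899 22.7401 8.0479 0.9065] k=[35 31 21 10 6]
t=9: x=[33.7862 30.1093 21.2610 11.4845 7.0446] k=[33 32 26 11 11]
t=10: x=[32.2194 31.2483 25.1892 13.6854 11.7674] k=[33 26 21 19 10]
t=11: x=[31.3871 26.2330 21.8284 18.7730 12.0429] k=[33 27 17 17 13]
t=12: x=[31.5258 26.3929 18.7662 17.1423 14.4741] k=[27 30 14 21 18]
t=13: x=[26.8374 27.2919 17.5683 20.4008 19.5800] k=[31 26 17 24 22]
t=14: x=[29.6843 25.3940 19.6184 23.6272 23.6051] k=[28 27 17 22 21]
t=15: x=[27.2720 25.6936 19.4764 22.0052 22.4191] k=[28 25 17 23 24]
t=16: x=[26.9954 24.2553 19.3344 23.1758 25.2450] k=[25 20 20 22 26]
t=17: x=[23.7593 20.6599 20.6731 23.1553 26.8806] k=[23 21 24 25 24]
t=18: x=[22.2029 21.6585 24.1573 25.6559 25.5352] k=[20 26 20 27 29]
t=19: x=[20.3531 24.2752 22.2337 27.2715 30.2618] k=[22 22 25 31 26]
t=20: x=[21.4942 22.3776 25.8768 30.4940 28.1817] k=[20 26 24 28 25]

[0.2174, 0.2826, 0.2609, 0.3043, 0.2717]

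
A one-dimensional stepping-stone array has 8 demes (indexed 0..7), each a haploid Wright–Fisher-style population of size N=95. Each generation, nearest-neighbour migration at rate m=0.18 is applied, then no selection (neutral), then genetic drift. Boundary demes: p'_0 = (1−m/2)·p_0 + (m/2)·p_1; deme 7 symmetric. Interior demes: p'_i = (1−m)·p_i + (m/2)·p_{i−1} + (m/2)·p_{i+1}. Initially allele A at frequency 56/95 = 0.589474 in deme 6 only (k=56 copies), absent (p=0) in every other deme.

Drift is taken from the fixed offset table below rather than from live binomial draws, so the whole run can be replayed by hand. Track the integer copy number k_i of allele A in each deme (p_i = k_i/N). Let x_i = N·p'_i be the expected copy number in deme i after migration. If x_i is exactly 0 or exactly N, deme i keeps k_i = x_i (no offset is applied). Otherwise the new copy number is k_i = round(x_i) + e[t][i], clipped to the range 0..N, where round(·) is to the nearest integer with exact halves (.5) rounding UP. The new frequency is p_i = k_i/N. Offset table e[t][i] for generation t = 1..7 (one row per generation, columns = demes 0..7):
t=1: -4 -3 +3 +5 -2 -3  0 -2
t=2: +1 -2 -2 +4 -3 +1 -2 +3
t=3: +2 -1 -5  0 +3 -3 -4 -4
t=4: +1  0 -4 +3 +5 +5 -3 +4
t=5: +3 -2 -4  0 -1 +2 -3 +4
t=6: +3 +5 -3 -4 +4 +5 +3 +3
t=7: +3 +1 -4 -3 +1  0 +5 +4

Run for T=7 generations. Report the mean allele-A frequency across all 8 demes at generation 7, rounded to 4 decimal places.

0.1066

t=0: k=[0 0 0 0 0 0 56 0]
t=1: x=[0.0000 0.0000 0.0000 0.0000 0.0000 5.0400 45.9200 5.0400] k=[0 0 0 0 0 2 46 3]
t=2: x=[0.0000 0.0000 0.0000 0.0000 0.1800 5.7800 38.1700 6.8700] k=[0 0 0 0 0 7 36 10]
t=3: x=[0.0000 0.0000 0.0000 0.0000 0.6300 8.9800 31.0500 12.3400] k=[0 0 0 0 4 6 27 8]
t=4: x=[0.0000 0.0000 0.0000 0.3600 3.8200 7.7100 23.4000 9.7100] k=[0 0 0 3 9 13 20 14]
t=5: x=[0.0000 0.0000 0.2700 3.2700 8.8200 13.2700 18.8300 14.5400] k=[0 0 0 3 8 15 16 19]
t=6: x=[0.0000 0.0000 0.2700 3.1800 8.1800 14.4600 16.1800 18.7300] k=[0 0 0 0 12 19 19 22]
t=7: x=[0.0000 0.0000 0.0000 1.0800 11.5500 18.3700 19.2700 21.7300] k=[0 0 0 0 13 18 24 26]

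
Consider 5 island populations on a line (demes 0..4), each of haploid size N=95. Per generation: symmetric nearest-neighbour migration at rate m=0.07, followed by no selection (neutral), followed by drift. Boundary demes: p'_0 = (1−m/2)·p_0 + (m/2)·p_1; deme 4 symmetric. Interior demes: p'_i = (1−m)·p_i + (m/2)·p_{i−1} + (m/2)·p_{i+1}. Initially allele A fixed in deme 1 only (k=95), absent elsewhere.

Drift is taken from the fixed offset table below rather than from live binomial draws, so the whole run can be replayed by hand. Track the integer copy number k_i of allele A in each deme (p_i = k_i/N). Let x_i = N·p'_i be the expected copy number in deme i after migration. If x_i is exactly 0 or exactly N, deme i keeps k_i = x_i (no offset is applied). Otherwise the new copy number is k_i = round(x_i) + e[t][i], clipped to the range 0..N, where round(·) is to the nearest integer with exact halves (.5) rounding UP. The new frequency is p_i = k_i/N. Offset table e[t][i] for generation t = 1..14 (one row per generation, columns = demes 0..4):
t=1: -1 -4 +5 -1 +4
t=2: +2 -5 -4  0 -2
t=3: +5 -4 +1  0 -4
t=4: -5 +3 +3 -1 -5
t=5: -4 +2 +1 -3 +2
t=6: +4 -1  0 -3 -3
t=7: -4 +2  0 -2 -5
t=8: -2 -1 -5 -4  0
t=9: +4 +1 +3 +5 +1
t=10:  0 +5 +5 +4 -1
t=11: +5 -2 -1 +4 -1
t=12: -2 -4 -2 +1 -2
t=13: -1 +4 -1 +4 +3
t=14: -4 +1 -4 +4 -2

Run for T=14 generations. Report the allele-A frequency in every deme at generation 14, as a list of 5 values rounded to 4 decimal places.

[0.2105, 0.4737, 0.1895, 0.2316, 0.0211]

t=0: k=[0 95 0 0 0]
t=1: x=[3.3250 88.3500 3.3250 0.0000 0.0000] k=[2 84 8 0 0]
t=2: x=[4.8700 78.4700 10.3800 0.2800 0.0000] k=[7 73 6 0 0]
t=3: x=[9.3100 68.3450 8.1350 0.2100 0.0000] k=[14 64 9 0 0]
t=4: x=[15.7500 60.3250 10.6100 0.3150 0.0000] k=[11 63 14 0 0]
t=5: x=[12.8200 59.4650 15.2250 0.4900 0.0000] k=[9 61 16 0 0]
t=6: x=[10.8200 57.6050 17.0150 0.5600 0.0000] k=[15 57 17 0 0]
t=7: x=[16.4700 54.1300 17.8050 0.5950 0.0000] k=[12 56 18 0 0]
t=8: x=[13.5400 53.1300 18.7000 0.6300 0.0000] k=[12 52 14 0 0]
t=9: x=[13.4000 49.2700 14.8400 0.4900 0.0000] k=[17 50 18 5 0]
t=10: x=[18.1550 47.7250 18.6650 5.2800 0.1750] k=[18 53 24 9 0]
t=11: x=[19.2250 50.7600 24.4900 9.2100 0.3150] k=[24 49 23 13 0]
t=12: x=[24.8750 47.2150 23.5600 12.8950 0.4550] k=[23 43 22 14 0]
t=13: x=[23.7000 41.5650 22.4550 13.7900 0.4900] k=[23 46 21 18 3]
t=14: x=[23.8050 44.3200 21.7700 17.5800 3.5250] k=[20 45 18 22 2]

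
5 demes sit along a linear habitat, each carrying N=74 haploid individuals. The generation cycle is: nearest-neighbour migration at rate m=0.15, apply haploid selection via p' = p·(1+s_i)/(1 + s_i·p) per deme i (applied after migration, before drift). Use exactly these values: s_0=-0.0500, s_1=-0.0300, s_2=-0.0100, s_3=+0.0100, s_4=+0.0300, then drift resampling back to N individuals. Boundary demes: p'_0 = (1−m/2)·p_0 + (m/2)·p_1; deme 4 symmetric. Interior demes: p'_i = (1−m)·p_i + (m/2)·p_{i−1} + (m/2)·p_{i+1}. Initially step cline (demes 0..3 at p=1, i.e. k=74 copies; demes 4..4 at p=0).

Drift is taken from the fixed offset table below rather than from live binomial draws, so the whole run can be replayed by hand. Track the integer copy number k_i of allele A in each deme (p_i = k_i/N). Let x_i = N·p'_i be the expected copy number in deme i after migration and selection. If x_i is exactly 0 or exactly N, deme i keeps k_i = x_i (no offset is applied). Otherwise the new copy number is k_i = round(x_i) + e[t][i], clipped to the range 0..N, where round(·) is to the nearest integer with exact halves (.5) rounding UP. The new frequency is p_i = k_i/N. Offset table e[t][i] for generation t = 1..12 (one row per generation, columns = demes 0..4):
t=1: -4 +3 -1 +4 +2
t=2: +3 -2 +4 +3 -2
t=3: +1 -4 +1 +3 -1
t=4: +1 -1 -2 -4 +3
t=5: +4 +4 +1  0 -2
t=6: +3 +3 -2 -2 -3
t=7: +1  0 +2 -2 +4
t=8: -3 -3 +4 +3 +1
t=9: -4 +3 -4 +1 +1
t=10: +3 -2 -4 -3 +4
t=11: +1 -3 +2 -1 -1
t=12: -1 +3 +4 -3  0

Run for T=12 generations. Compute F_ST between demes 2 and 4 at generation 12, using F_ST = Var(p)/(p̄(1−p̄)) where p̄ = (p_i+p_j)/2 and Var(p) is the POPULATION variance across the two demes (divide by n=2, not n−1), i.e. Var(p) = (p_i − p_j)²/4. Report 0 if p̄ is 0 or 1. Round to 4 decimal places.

0.1580

t=0: k=[74 74 74 74 0]
t=1: x=[74.0000 74.0000 74.0000 68.5009 5.7037] k=[74 74 74 73 8]
t=2: x=[74.0000 74.0000 73.9242 68.2530 13.1924] k=[74 74 74 71 11]
t=3: x=[74.0000 74.0000 73.7727 66.7900 15.8653] k=[74 74 74 70 15]
t=4: x=[74.0000 74.0000 73.6970 66.2444 19.5472] k=[74 74 72 62 23]
t=5: x=[74.0000 73.8454 71.3747 59.9387 26.4250] k=[74 74 72 60 24]
t=6: x=[74.0000 73.8454 71.2233 58.3233 27.2065] k=[74 74 69 56 24]
t=7: x=[74.0000 73.6135 68.3478 54.7172 26.9041] k=[74 74 70 53 31]
t=8: x=[74.0000 73.6908 68.9782 52.7759 33.1902] k=[74 71 73 56 34]
t=9: x=[73.7632 71.2968 71.5513 55.7621 36.1964] k=[70 74 68 57 37]
t=10: x=[70.1155 73.2270 67.5662 56.4585 39.0456] k=[73 71 64 53 43]
t=11: x=[72.7905 70.5255 63.6106 53.2240 44.2772] k=[74 68 66 52 43]
t=12: x=[73.5265 68.1377 65.0210 52.5270 44.2026] k=[73 71 69 50 44]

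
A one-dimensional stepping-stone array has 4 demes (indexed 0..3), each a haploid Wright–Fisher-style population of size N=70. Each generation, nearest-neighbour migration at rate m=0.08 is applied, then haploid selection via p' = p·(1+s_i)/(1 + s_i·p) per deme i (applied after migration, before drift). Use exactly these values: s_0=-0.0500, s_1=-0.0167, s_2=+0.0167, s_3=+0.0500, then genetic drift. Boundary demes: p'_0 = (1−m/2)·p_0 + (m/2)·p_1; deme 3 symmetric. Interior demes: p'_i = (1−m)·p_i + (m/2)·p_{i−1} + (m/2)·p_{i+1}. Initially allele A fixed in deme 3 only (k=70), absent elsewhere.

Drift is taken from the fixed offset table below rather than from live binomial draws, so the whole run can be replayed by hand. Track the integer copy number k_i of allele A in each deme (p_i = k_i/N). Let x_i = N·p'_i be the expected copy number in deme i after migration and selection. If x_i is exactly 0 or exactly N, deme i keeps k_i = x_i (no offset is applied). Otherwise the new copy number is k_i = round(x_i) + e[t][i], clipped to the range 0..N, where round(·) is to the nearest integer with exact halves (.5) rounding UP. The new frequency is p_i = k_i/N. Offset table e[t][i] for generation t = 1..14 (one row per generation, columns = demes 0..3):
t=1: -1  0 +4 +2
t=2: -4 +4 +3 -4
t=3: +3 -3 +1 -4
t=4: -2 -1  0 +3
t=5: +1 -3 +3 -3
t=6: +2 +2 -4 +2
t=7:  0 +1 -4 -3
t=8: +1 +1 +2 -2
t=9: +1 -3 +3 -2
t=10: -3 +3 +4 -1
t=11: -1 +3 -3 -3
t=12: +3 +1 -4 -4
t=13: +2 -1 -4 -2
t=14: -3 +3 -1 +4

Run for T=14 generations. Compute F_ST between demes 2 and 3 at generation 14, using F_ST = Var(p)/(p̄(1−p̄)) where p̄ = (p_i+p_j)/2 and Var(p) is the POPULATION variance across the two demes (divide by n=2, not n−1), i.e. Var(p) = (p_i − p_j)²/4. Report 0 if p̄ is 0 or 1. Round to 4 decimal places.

0.1224

t=0: k=[0 0 0 70]
t=1: x=[0.0000 0.0000 2.8449 67.3282] k=[0 0 7 69]
t=2: x=[0.0000 0.2753 9.3332 66.6778] k=[0 4 12 63]
t=3: x=[0.1520 4.0946 13.9036 61.3372] k=[3 1 15 57]
t=4: x=[2.7798 1.6132 16.3264 55.8780] k=[1 1 16 59]
t=5: x=[0.9507 1.5739 17.3351 57.7800] k=[2 0 20 55]
t=6: x=[1.8265 0.8655 20.8416 54.2047] k=[4 3 17 56]
t=7: x=[3.7727 3.5429 18.2223 55.0224] k=[4 5 14 52]
t=8: x=[3.8491 5.2378 15.3576 51.1593] k=[5 6 17 49]
t=9: x=[4.8053 6.3027 18.0611 48.4544] k=[6 3 21 46]
t=10: x=[5.6096 3.7793 21.5261 45.7785] k=[3 7 26 45]
t=11: x=[3.0088 7.4867 26.2712 45.0291] k=[2 10 23 42]
t=12: x=[2.2077 10.0541 23.4978 42.0629] k=[5 11 19 38]
t=13: x=[4.9967 10.9238 19.6734 38.0888] k=[7 10 16 36]
t=14: x=[6.7986 9.9751 16.7703 36.0535] k=[4 13 16 40]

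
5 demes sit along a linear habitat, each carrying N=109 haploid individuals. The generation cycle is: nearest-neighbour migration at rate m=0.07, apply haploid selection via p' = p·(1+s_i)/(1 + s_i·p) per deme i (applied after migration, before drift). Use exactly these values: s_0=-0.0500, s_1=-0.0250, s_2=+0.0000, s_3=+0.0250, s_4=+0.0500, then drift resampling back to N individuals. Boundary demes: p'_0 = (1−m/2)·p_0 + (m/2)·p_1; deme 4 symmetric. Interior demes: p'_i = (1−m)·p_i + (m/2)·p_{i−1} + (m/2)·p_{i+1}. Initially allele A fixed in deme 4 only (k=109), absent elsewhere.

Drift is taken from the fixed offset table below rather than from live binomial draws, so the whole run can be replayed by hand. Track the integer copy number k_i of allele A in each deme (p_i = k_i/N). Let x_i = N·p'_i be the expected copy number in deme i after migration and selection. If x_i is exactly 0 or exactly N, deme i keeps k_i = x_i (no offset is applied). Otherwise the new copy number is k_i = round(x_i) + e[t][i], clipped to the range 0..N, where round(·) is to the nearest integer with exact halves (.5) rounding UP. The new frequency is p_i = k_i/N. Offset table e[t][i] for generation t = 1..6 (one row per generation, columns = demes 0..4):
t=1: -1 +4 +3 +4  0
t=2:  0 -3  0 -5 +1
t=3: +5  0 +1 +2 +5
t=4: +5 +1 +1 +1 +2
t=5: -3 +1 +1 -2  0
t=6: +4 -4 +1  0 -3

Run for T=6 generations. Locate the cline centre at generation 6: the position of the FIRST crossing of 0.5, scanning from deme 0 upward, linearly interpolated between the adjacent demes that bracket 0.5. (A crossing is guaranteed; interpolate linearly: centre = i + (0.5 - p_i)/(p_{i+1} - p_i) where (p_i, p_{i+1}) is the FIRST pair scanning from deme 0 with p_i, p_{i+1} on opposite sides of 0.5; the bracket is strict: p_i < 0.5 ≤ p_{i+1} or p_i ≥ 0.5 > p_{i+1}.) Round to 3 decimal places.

3.467

t=0: k=[0 0 0 0 109]
t=1: x=[0.0000 0.0000 0.0000 3.9070 105.3606] k=[0 0 0 8 105]
t=2: x=[0.0000 0.0000 0.2800 11.3639 101.9343] k=[0 0 0 6 103]
t=3: x=[0.0000 0.0000 0.2100 9.3948 100.0155] k=[0 0 1 11 105]
t=4: x=[0.0000 0.0341 1.3150 14.2430 102.0350] k=[0 1 2 15 104]
t=5: x=[0.0333 0.9752 2.4200 18.0285 101.2439] k=[0 2 3 16 101]
t=6: x=[0.0665 1.9167 3.4200 18.9027 98.4973] k=[4 0 4 19 95]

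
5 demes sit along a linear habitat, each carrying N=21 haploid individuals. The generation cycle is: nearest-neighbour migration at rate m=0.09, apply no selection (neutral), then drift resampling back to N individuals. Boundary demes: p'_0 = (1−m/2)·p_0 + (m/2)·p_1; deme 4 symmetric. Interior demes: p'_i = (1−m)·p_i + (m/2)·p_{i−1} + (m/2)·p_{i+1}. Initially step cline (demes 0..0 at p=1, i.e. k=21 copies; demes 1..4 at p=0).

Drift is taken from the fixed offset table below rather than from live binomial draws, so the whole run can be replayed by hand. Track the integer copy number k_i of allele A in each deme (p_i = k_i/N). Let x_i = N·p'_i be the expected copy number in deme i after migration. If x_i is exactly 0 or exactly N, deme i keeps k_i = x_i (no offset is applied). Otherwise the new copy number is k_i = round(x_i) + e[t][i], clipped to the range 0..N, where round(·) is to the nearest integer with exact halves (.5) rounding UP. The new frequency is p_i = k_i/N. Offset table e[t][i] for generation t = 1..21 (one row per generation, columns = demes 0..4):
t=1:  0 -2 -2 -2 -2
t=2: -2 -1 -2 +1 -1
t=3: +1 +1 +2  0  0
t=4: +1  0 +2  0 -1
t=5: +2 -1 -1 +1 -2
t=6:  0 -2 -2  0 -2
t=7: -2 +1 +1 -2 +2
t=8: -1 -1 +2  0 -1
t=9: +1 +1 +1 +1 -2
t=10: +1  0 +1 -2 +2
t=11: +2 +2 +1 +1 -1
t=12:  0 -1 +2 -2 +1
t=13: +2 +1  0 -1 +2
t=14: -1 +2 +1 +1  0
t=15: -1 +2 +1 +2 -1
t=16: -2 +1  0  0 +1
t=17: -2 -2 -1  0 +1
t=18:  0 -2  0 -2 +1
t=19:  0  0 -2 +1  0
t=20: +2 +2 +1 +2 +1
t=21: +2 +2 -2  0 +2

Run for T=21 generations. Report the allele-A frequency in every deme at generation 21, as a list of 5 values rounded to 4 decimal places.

t=0: k=[21 0 0 0 0]
t=1: x=[20.0550 0.9450 0.0000 0.0000 0.0000] k=[20 0 0 0 0]
t=2: x=[19.1000 0.9000 0.0000 0.0000 0.0000] k=[17 0 0 0 0]
t=3: x=[16.2350 0.7650 0.0000 0.0000 0.0000] k=[17 2 0 0 0]
t=4: x=[16.3250 2.5850 0.0900 0.0000 0.0000] k=[17 3 2 0 0]
t=5: x=[16.3700 3.5850 1.9550 0.0900 0.0000] k=[18 3 1 1 0]
t=6: x=[17.3250 3.5850 1.0900 0.9550 0.0450] k=[17 2 0 1 0]
t=7: x=[16.3250 2.5850 0.1350 0.9100 0.0450] k=[14 4 1 0 2]
t=8: x=[13.5500 4.3150 1.0900 0.1350 1.9100] k=[13 3 3 0 1]
t=9: x=[12.5500 3.4500 2.8650 0.1800 0.9550] k=[14 4 4 1 0]
t=10: x=[13.5500 4.4500 3.8650 1.0900 0.0450] k=[15 4 5 0 2]
t=11: x=[14.5050 4.5400 4.7300 0.3150 1.9100] k=[17 7 6 1 1]
t=12: x=[16.5500 7.4050 5.8200 1.2250 1.0000] k=[17 6 8 0 2]
t=13: x=[16.5050 6.5850 7.5500 0.4500 1.9100] k=[19 8 8 0 4]
t=14: x=[18.5050 8.4950 7.6400 0.5400 3.8200] k=[18 10 9 2 4]
t=15: x=[17.6400 10.3150 8.7300 2.4050 3.9100] k=[17 12 10 4 3]
t=16: x=[16.7750 12.1350 9.8200 4.2250 3.0450] k=[15 13 10 4 4]
t=17: x=[14.9100 12.9550 9.8650 4.2700 4.0000] k=[13 11 9 4 5]
t=18: x=[12.9100 11.0000 8.8650 4.2700 4.9550] k=[13 9 9 2 6]
t=19: x=[12.8200 9.1800 8.6850 2.4950 5.8200] k=[13 9 7 3 6]
t=20: x=[12.8200 9.0900 6.9100 3.3150 5.8650] k=[15 11 8 5 7]
t=21: x=[14.8200 11.0450 8.0000 5.2250 6.9100] k=[17 13 6 5 9]

[0.8095, 0.6190, 0.2857, 0.2381, 0.4286]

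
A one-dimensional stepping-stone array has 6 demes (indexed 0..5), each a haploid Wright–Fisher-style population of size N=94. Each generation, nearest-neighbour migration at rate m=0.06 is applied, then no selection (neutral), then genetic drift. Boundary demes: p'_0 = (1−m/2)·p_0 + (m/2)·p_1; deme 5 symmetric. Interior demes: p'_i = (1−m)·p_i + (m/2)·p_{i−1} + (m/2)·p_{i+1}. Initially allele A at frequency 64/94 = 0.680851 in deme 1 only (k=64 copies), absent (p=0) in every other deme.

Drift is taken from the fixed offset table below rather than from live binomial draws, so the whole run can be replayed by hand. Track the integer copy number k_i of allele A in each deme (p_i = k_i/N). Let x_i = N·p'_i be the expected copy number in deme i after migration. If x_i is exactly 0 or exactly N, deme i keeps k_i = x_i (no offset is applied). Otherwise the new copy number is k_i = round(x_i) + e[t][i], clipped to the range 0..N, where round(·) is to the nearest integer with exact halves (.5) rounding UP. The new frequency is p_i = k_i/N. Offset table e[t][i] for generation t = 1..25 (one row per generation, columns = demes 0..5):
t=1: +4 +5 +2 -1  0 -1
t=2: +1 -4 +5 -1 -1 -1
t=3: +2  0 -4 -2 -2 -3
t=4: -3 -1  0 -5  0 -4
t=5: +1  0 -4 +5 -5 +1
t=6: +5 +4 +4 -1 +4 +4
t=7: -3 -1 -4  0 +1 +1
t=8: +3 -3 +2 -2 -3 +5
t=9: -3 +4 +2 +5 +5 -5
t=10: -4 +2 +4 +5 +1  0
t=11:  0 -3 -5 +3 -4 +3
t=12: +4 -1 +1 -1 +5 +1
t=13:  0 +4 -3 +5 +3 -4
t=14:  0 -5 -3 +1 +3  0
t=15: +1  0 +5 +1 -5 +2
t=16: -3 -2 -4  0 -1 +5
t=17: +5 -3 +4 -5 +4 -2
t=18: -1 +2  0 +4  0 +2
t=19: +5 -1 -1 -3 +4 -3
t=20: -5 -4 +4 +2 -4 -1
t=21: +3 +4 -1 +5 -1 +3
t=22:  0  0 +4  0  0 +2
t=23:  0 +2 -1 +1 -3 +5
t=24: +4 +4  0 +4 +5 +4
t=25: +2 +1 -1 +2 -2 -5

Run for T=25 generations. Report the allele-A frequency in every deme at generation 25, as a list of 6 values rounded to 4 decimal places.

[0.3511, 0.3617, 0.2553, 0.3191, 0.1383, 0.1383]

t=0: k=[0 64 0 0 0 0]
t=1: x=[1.9200 60.1600 1.9200 0.0000 0.0000 0.0000] k=[6 65 4 0 0 0]
t=2: x=[7.7700 61.4000 5.7100 0.1200 0.0000 0.0000] k=[9 57 11 0 0 0]
t=3: x=[10.4400 54.1800 12.0500 0.3300 0.0000 0.0000] k=[12 54 8 0 0 0]
t=4: x=[13.2600 51.3600 9.1400 0.2400 0.0000 0.0000] k=[10 50 9 0 0 0]
t=5: x=[11.2000 47.5700 9.9600 0.2700 0.0000 0.0000] k=[12 48 6 5 0 0]
t=6: x=[13.0800 45.6600 7.2300 4.8800 0.1500 0.0000] k=[18 50 11 4 4 0]
t=7: x=[18.9600 47.8700 11.9600 4.2100 3.8800 0.1200] k=[16 47 8 4 5 1]
t=8: x=[16.9300 44.9000 9.0500 4.1500 4.8500 1.1200] k=[20 42 11 2 2 6]
t=9: x=[20.6600 40.4100 11.6600 2.2700 2.1200 5.8800] k=[18 44 14 7 7 1]
t=10: x=[18.7800 42.3200 14.6900 7.2100 6.8200 1.1800] k=[15 44 19 12 8 1]
t=11: x=[15.8700 42.3800 19.5400 12.0900 7.9100 1.2100] k=[16 39 15 15 4 4]
t=12: x=[16.6900 37.5900 15.7200 14.6700 4.3300 4.0000] k=[21 37 17 14 9 5]
t=13: x=[21.4800 35.9200 17.5100 13.9400 9.0300 5.1200] k=[21 40 15 19 12 1]
t=14: x=[21.5700 38.6800 15.8700 18.6700 11.8800 1.3300] k=[22 34 13 20 15 1]
t=15: x=[22.3600 33.0100 13.8400 19.6400 14.7300 1.4200] k=[23 33 19 21 10 3]
t=16: x=[23.3000 32.2800 19.4800 20.6100 10.1200 3.2100] k=[20 30 15 21 9 8]
t=17: x=[20.3000 29.2500 15.6300 20.4600 9.3300 8.0300] k=[25 26 20 15 13 6]
t=18: x=[25.0300 25.7900 20.0300 15.0900 12.8500 6.2100] k=[24 28 20 19 13 8]
t=19: x=[24.1200 27.6400 20.2100 18.8500 13.0300 8.1500] k=[29 27 19 16 17 5]
t=20: x=[28.9400 26.8200 19.1500 16.1200 16.6100 5.3600] k=[24 23 23 18 13 4]
t=21: x=[23.9700 23.0300 22.8500 18.0000 12.8800 4.2700] k=[27 27 22 23 12 7]
t=22: x=[27.0000 26.8500 22.1800 22.6400 12.1800 7.1500] k=[27 27 26 23 12 9]
t=23: x=[27.0000 26.9700 25.9400 22.7600 12.2400 9.0900] k=[27 29 25 24 9 14]
t=24: x=[27.0600 28.8200 25.0900 23.5800 9.6000 13.8500] k=[31 33 25 28 15 18]
t=25: x=[31.0600 32.7000 25.3300 27.5200 15.4800 17.9100] k=[33 34 24 30 13 13]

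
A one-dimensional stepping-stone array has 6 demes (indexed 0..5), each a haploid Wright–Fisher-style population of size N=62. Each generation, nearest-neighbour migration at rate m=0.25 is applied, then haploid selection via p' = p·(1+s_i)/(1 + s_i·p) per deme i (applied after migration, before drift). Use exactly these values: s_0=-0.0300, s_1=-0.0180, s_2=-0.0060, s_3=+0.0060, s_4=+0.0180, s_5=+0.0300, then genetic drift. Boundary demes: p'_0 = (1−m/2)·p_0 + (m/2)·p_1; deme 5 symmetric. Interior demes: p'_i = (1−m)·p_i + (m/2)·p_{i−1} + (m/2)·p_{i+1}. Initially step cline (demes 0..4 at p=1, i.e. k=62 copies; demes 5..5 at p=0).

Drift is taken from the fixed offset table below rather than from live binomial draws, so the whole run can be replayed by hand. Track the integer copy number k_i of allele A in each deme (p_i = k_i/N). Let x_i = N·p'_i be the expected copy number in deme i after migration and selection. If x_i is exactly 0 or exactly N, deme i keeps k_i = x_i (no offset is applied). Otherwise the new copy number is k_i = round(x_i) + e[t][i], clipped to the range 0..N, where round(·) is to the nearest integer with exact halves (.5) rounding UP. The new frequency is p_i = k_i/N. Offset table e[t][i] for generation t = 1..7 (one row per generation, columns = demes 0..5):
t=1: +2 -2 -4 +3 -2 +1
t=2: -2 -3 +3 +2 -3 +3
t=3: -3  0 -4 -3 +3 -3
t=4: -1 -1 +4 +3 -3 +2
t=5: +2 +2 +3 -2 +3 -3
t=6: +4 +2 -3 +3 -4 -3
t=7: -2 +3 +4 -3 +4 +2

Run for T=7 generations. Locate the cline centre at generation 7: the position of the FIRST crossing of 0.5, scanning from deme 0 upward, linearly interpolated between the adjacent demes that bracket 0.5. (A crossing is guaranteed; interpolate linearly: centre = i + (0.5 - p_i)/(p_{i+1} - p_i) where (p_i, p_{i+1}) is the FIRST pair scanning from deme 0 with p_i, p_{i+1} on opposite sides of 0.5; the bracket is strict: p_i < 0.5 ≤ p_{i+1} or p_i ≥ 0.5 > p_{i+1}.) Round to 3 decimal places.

t=0: k=[62 62 62 62 62 0]
t=1: x=[62.0000 62.0000 62.0000 62.0000 54.3702 7.9527] k=[62 62 62 62 52 9]
t=2: x=[62.0000 62.0000 62.0000 60.7573 48.0686 14.7040] k=[62 62 62 62 45 18]
t=3: x=[62.0000 62.0000 62.0000 59.8872 43.9789 21.7909] k=[62 62 62 57 47 19]
t=4: x=[62.0000 62.0000 61.3713 56.4055 44.9712 22.9254] k=[62 62 62 59 42 25]
t=5: x=[62.0000 62.0000 61.6228 57.2762 42.2409 27.5768] k=[62 62 62 55 45 25]
t=6: x=[62.0000 62.0000 61.1198 54.6638 43.9789 27.9530] k=[62 62 58 58 40 25]
t=7: x=[62.0000 61.4909 58.4801 55.7835 40.6255 27.3259] k=[62 62 62 53 45 29]

4.875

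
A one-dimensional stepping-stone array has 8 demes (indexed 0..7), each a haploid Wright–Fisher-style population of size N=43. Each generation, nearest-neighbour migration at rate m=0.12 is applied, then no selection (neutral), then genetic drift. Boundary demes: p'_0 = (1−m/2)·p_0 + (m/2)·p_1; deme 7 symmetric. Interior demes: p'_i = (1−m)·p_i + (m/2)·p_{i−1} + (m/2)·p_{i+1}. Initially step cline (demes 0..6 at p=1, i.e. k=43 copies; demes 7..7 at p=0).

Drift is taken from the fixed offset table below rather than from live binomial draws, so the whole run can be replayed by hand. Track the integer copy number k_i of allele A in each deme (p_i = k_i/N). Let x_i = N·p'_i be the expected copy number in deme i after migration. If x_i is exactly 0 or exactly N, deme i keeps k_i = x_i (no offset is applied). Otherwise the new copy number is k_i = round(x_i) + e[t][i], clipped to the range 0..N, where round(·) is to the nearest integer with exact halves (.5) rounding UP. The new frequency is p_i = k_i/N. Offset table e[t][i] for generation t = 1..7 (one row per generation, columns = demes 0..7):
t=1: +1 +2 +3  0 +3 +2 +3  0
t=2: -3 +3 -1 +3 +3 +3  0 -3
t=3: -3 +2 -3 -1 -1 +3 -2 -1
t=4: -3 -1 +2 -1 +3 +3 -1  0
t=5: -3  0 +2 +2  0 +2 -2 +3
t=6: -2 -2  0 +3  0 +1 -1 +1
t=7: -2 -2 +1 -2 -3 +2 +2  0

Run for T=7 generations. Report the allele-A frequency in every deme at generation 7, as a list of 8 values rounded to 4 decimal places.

t=0: k=[43 43 43 43 43 43 43 0]
t=1: x=[43.0000 43.0000 43.0000 43.0000 43.0000 43.0000 40.4200 2.5800] k=[43 43 43 43 43 43 43 3]
t=2: x=[43.0000 43.0000 43.0000 43.0000 43.0000 43.0000 40.6000 5.4000] k=[43 43 43 43 43 43 41 2]
t=3: x=[43.0000 43.0000 43.0000 43.0000 43.0000 42.8800 38.7800 4.3400] k=[43 43 43 43 43 43 37 3]
t=4: x=[43.0000 43.0000 43.0000 43.0000 43.0000 42.6400 35.3200 5.0400] k=[43 43 43 43 43 43 34 5]
t=5: x=[43.0000 43.0000 43.0000 43.0000 43.0000 42.4600 32.8000 6.7400] k=[43 43 43 43 43 43 31 10]
t=6: x=[43.0000 43.0000 43.0000 43.0000 43.0000 42.2800 30.4600 11.2600] k=[43 43 43 43 43 43 29 12]
t=7: x=[43.0000 43.0000 43.0000 43.0000 43.0000 42.1600 28.8200 13.0200] k=[43 43 43 43 43 43 31 13]

[1.0000, 1.0000, 1.0000, 1.0000, 1.0000, 1.0000, 0.7209, 0.3023]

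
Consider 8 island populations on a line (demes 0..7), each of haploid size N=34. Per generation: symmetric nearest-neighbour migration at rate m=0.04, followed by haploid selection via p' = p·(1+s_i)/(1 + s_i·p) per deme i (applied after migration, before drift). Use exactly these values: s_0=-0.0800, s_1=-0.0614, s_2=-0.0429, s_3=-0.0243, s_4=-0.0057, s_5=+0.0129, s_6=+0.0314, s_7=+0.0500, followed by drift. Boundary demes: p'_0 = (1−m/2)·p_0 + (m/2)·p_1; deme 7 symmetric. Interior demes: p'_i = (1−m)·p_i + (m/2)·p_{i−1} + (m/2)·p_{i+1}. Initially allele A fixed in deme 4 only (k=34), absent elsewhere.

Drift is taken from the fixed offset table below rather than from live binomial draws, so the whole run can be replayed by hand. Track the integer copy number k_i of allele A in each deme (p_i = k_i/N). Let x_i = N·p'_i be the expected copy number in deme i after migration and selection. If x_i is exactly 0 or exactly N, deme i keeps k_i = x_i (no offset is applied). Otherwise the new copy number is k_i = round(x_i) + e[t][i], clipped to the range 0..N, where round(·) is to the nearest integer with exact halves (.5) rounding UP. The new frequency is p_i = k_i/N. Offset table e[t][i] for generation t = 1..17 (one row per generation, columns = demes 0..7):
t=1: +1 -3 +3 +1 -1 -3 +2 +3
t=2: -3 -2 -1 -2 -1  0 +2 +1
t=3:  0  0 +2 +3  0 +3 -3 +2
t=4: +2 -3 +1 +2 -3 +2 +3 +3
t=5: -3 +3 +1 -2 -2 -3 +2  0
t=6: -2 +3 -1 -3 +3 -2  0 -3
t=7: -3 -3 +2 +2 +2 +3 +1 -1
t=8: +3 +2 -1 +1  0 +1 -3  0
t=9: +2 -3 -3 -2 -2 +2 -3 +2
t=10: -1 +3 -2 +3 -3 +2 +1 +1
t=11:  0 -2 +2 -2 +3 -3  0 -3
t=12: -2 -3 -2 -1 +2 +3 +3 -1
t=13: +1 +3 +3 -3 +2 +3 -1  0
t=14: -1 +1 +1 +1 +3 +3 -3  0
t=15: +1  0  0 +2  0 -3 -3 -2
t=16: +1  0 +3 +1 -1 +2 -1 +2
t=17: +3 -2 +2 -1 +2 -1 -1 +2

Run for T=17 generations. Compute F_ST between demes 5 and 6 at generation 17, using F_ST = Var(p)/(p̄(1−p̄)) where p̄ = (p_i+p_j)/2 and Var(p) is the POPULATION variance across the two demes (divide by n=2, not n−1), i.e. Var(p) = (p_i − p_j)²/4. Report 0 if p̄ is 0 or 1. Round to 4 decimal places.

t=0: k=[0 0 0 0 34 0 0 0]
t=1: x=[0.0000 0.0000 0.0000 0.6638 32.6325 0.6886 0.0000 0.0000] k=[0 0 0 2 32 0 0 0]
t=2: x=[0.0000 0.0000 0.0383 2.5024 30.7432 0.6481 0.0000 0.0000] k=[0 0 0 1 30 1 0 0]
t=3: x=[0.0000 0.0000 0.0191 1.5238 28.8149 1.5792 0.0206 0.0000] k=[0 0 2 5 29 5 0 0]
t=4: x=[0.0000 0.0375 1.9383 5.3089 28.0119 5.4383 0.1031 0.0000] k=[0 0 3 7 25 7 3 0]
t=5: x=[0.0000 0.0563 2.9015 7.1402 24.2403 7.3536 3.1062 0.0630] k=[0 3 4 5 22 4 5 0]
t=6: x=[0.0552 2.7932 3.8478 5.2105 21.2545 4.4291 5.0106 0.1050] k=[0 6 3 2 24 2 5 0]
t=7: x=[0.1104 5.5207 2.9208 2.4044 23.0777 2.5299 4.9698 0.1050] k=[0 3 5 4 25 6 6 0]
t=8: x=[0.0552 2.8122 4.7577 4.3459 24.1601 6.4467 6.0319 0.1260] k=[3 5 4 5 24 7 3 0]
t=9: x=[2.8169 4.6784 3.8865 5.2499 23.2380 7.3335 3.1062 0.0630] k=[5 2 1 3 21 9 0 2]
t=10: x=[4.5982 1.9218 1.0159 3.2470 20.3533 9.1454 0.2269 2.0521] k=[4 5 0 6 17 11 1 3]
t=11: x=[3.7337 4.6211 0.2106 5.9778 16.6114 11.0152 1.2775 3.0945] k=[4 3 2 4 20 8 1 0]
t=12: x=[3.6962 2.8311 1.9768 4.1888 19.3924 8.1794 1.1540 0.0210] k=[2 0 0 3 21 11 4 0]
t=13: x=[1.8116 0.0375 0.0574 3.2274 20.3934 11.1559 4.1718 0.0840] k=[3 3 3 0 22 14 3 0]
t=14: x=[2.7796 2.8311 2.8244 0.4880 21.3546 14.0455 3.2497 0.0630] k=[2 4 4 1 24 17 0 0]
t=15: x=[1.8859 3.7436 3.7898 1.4847 23.3583 16.9089 0.3506 0.0000] k=[3 4 4 3 23 14 0 0]
t=16: x=[2.7983 3.7627 3.8285 3.3451 22.3763 14.0054 0.2887 0.0000] k=[4 4 7 4 21 16 0 0]
t=17: x=[3.7150 3.8389 6.6425 4.3066 20.5135 15.8884 0.3300 0.0000] k=[7 2 9 3 23 15 0 0]

0.2830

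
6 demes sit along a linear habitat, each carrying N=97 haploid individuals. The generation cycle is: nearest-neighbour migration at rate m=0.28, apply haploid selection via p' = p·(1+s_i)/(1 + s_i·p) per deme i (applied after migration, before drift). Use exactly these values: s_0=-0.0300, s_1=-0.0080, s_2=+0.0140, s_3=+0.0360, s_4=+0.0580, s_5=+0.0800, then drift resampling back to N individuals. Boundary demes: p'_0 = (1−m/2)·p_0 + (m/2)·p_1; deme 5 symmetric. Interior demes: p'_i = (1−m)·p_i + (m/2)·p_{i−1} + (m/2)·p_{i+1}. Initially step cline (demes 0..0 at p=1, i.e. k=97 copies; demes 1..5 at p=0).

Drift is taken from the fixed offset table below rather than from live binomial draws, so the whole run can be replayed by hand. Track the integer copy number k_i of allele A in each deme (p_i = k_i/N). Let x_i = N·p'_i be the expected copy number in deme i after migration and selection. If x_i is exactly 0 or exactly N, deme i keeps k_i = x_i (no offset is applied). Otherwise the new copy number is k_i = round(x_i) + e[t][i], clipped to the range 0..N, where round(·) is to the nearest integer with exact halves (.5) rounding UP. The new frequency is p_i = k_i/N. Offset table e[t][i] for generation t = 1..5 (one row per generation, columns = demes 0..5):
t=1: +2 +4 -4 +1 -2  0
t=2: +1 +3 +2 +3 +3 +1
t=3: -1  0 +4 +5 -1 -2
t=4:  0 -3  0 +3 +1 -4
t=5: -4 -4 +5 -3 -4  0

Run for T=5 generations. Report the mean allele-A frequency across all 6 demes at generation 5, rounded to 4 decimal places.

0.1821

t=0: k=[97 0 0 0 0 0]
t=1: x=[83.0604 13.4865 0.0000 0.0000 0.0000 0.0000] k=[85 17 0 0 0 0]
t=2: x=[74.9656 23.9947 2.4125 0.0000 0.0000 0.0000] k=[76 27 4 0 0 0]
t=3: x=[68.5312 30.4719 6.7468 0.5800 0.0000 0.0000] k=[68 30 11 6 0 0]
t=4: x=[62.0015 32.4862 13.1169 6.0578 0.8883 0.0000] k=[62 29 13 9 2 0]
t=5: x=[56.6642 31.2097 14.8540 8.8607 2.8520 0.3023] k=[53 27 20 6 0 0]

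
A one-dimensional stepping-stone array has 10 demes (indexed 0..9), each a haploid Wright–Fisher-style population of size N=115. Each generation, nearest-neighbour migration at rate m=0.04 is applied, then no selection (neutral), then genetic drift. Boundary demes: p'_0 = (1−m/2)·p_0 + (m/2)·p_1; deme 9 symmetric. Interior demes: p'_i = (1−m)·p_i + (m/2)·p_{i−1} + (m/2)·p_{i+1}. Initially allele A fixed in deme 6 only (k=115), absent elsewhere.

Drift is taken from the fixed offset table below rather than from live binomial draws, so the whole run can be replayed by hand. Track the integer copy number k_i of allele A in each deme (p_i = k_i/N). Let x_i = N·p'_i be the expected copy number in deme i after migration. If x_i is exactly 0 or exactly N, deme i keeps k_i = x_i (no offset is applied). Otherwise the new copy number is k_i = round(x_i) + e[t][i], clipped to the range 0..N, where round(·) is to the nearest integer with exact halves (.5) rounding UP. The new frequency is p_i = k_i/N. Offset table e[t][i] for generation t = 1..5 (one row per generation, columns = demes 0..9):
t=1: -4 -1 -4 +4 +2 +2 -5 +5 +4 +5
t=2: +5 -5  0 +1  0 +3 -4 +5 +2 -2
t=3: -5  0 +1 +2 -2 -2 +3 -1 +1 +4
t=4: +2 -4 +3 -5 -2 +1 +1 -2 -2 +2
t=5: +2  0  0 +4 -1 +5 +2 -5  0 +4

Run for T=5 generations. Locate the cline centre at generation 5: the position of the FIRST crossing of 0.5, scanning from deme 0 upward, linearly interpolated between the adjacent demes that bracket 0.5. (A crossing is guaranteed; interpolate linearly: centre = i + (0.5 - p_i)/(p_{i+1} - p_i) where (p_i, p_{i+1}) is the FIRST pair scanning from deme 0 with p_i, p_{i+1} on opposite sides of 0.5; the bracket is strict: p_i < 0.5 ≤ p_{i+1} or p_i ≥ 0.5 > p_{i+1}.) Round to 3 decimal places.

5.520

t=0: k=[0 0 0 0 0 0 115 0 0 0]
t=1: x=[0.0000 0.0000 0.0000 0.0000 0.0000 2.3000 110.4000 2.3000 0.0000 0.0000] k=[0 0 0 0 0 4 105 7 0 0]
t=2: x=[0.0000 0.0000 0.0000 0.0000 0.0800 5.9400 101.0200 8.8200 0.1400 0.0000] k=[0 0 0 0 0 9 97 14 2 0]
t=3: x=[0.0000 0.0000 0.0000 0.0000 0.1800 10.5800 93.5800 15.4200 2.2000 0.0400] k=[0 0 0 0 0 9 97 14 3 4]
t=4: x=[0.0000 0.0000 0.0000 0.0000 0.1800 10.5800 93.5800 15.4400 3.2400 3.9800] k=[0 0 0 0 0 12 95 13 1 6]
t=5: x=[0.0000 0.0000 0.0000 0.0000 0.2400 13.4200 91.7000 14.4000 1.3400 5.9000] k=[0 0 0 0 0 18 94 9 1 10]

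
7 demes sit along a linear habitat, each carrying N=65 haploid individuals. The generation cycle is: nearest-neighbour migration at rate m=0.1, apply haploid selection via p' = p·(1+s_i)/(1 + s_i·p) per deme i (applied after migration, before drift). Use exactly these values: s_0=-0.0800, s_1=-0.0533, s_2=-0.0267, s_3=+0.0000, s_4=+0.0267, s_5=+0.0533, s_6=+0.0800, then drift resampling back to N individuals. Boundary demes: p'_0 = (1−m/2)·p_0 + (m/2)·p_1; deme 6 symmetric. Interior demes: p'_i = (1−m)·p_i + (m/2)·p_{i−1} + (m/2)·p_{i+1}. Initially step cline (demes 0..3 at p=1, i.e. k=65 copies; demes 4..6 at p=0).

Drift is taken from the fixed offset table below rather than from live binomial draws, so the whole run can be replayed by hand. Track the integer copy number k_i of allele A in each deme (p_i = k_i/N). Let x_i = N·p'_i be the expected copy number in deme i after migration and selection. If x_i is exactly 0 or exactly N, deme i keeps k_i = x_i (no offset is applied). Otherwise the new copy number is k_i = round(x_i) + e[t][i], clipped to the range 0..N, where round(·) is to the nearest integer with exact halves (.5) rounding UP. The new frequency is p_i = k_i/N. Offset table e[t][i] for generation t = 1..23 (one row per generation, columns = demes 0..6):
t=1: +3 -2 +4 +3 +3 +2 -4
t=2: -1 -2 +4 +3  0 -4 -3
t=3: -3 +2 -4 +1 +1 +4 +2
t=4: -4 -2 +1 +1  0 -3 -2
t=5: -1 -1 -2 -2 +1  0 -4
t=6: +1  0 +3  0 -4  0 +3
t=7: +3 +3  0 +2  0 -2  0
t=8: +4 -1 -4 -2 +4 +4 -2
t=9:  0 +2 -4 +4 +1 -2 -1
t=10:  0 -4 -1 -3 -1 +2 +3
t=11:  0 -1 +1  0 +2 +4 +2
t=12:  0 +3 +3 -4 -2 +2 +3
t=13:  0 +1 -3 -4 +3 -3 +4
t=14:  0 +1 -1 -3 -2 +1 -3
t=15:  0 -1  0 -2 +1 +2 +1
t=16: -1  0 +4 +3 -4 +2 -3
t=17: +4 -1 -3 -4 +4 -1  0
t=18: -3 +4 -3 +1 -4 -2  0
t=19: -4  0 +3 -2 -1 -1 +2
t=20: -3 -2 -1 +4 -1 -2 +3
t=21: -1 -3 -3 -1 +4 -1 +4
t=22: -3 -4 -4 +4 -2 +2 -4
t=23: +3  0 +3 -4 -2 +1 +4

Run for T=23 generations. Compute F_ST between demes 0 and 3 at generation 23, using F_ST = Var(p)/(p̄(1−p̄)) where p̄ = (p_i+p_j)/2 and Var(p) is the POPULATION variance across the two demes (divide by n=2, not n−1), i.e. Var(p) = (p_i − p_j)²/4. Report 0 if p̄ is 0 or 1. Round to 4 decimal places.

0.0476

t=0: k=[65 65 65 65 0 0 0]
t=1: x=[65.0000 65.0000 65.0000 61.7500 3.3323 0.0000 0.0000] k=[65 65 65 65 6 0 0]
t=2: x=[65.0000 65.0000 65.0000 62.0500 8.8495 0.3159 0.0000] k=[65 65 65 65 9 0 0]
t=3: x=[65.0000 65.0000 65.0000 62.2000 11.5990 0.4738 0.0000] k=[65 65 65 63 13 4 0]
t=4: x=[65.0000 65.0000 64.8973 60.6000 15.3569 4.4610 0.2159] k=[65 65 65 62 15 1 0]
t=5: x=[65.0000 65.0000 64.8459 59.8000 16.9784 1.7356 0.0540] k=[65 65 63 58 18 2 0]
t=6: x=[65.0000 64.8944 62.7930 56.2500 19.5584 2.8376 0.1080] k=[65 65 65 56 16 3 3]
t=7: x=[65.0000 65.0000 64.5377 54.4500 17.6872 3.8331 3.2281] k=[65 65 65 56 18 2 3]
t=8: x=[65.0000 65.0000 64.5377 54.5500 19.4573 2.9949 3.1745] k=[65 65 61 53 23 7 1]
t=9: x=[65.0000 64.7888 60.6924 51.9000 24.0982 7.8515 1.4018] k=[65 65 57 56 25 6 0]
t=10: x=[65.0000 64.5776 57.1654 54.5000 26.0100 6.9665 0.3239] k=[65 61 56 52 25 9 3]
t=11: x=[64.7827 60.7369 55.8391 50.8500 25.9597 9.9290 3.5496] k=[65 60 57 51 28 14 6]
t=12: x=[64.7284 59.8460 56.6551 50.1500 28.8722 14.8876 6.8580] k=[65 63 60 46 27 17 10]
t=13: x=[64.8913 62.8384 59.3111 45.7500 27.8687 17.8136 11.0374] k=[65 64 56 42 31 15 15]
t=14: x=[64.9457 63.5757 55.4822 42.1500 31.1772 16.4293 15.9063] k=[65 65 54 39 29 17 13]
t=15: x=[65.0000 64.4193 53.5469 39.2500 29.3235 18.0696 14.0281] k=[65 63 54 37 30 20 15]
t=16: x=[64.8913 62.5227 53.3434 37.5000 30.2758 20.9809 16.1666] k=[64 63 57 41 26 23 13]
t=17: x=[63.8603 62.6279 56.2980 41.0500 27.0150 23.4222 14.3417] k=[65 62 53 37 31 22 14]
t=18: x=[64.8370 61.5241 52.3770 37.5000 31.2773 22.8128 15.2812] k=[62 65 49 39 27 21 15]
t=19: x=[61.9139 63.9973 48.9755 38.9000 27.7181 21.7449 16.2186] k=[58 64 52 37 27 21 18]
t=20: x=[57.7821 62.9963 51.5638 37.2500 27.6177 21.8975 19.1737] k=[55 61 51 41 27 20 22]
t=21: x=[54.5916 59.9507 50.7004 40.8000 27.7683 21.1847 23.0312] k=[54 57 48 40 32 20 27]
t=22: x=[53.3753 55.9830 47.7087 40.0000 32.2281 21.6940 27.8679] k=[50 52 44 44 30 24 24]
t=23: x=[49.1209 50.9048 44.0173 43.3000 30.8267 25.0951 25.1763] k=[52 51 47 39 29 26 29]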